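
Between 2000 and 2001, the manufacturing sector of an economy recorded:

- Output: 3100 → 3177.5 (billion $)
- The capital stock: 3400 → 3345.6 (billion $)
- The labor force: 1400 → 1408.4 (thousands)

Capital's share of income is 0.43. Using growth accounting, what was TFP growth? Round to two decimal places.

2.85%

Output growth = (3177.5 − 3100) / 3100 = 2.5%.
The capital stock growth = (3345.6 − 3400) / 3400 = -1.6%.
The labor force growth = (1408.4 − 1400) / 1400 = 0.6%.
Labor's share = 1 − 0.43 = 0.57.
The capital stock: 0.43 × (-1.6) = -0.688 pp.
The labor force: 0.57 × 0.6 = 0.342 pp.
TFP growth = 2.5 + 0.346 = 2.846%.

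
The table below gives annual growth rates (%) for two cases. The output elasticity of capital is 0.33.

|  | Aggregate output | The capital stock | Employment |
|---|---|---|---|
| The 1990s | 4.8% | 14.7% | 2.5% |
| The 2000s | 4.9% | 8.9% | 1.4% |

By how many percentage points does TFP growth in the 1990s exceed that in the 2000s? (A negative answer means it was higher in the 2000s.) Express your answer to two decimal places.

-2.75 percentage points

Labor's share = 1 − 0.33 = 0.67.
The 1990s: TFP = 4.8 − 4.851 − 1.675 = -1.726%.
The 2000s: TFP = 4.9 − 2.937 − 0.938 = 1.025%.
Difference = -1.726 − (1.025) = -2.751 pp.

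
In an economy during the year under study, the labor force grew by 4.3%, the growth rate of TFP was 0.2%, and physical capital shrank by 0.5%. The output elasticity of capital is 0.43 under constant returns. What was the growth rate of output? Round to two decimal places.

2.44%

Labor's share = 1 − 0.43 = 0.57.
Physical capital: 0.43 × (-0.5) = -0.215 pp.
The labor force: 0.57 × 4.3 = 2.451 pp.
Output growth = 0.2 + 2.236 = 2.436%.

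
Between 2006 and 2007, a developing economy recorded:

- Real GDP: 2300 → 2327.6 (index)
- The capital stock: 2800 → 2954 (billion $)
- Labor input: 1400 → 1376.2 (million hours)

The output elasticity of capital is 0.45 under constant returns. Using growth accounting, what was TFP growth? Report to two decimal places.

Real GDP growth = (2327.6 − 2300) / 2300 = 1.2%.
The capital stock growth = (2954 − 2800) / 2800 = 5.5%.
Labor input growth = (1376.2 − 1400) / 1400 = -1.7%.
Labor's share = 1 − 0.45 = 0.55.
The capital stock: 0.45 × 5.5 = 2.475 pp.
Labor input: 0.55 × (-1.7) = -0.935 pp.
TFP growth = 1.2 − 1.54 = -0.34%.

-0.34%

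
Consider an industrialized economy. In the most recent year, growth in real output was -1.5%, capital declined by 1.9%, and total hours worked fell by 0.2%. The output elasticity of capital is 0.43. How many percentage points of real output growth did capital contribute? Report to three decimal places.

-0.817 percentage points

Contribution = share × growth = 0.43 × (-1.9) = -0.817 pp.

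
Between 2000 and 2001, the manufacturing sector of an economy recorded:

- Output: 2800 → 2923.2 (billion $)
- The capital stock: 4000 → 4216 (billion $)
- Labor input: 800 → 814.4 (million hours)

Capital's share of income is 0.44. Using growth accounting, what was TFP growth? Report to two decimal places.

TFP growth was 1.02%.

Output growth = (2923.2 − 2800) / 2800 = 4.4%.
The capital stock growth = (4216 − 4000) / 4000 = 5.4%.
Labor input growth = (814.4 − 800) / 800 = 1.8%.
Labor's share = 1 − 0.44 = 0.56.
The capital stock: 0.44 × 5.4 = 2.376 pp.
Labor input: 0.56 × 1.8 = 1.008 pp.
TFP growth = 4.4 − 3.384 = 1.016%.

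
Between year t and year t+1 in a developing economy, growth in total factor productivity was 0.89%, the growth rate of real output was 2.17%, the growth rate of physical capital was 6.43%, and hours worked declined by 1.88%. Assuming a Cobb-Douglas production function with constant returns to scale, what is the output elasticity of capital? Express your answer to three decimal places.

0.380

gY = gA + α·gK + (1−α)·gL, so gY − gA − gL = α(gK − gL).
2.17 − 0.89 + 1.88 = α × (6.43 − (-1.88)).
3.16 = 8.31 α, so α = 0.38026.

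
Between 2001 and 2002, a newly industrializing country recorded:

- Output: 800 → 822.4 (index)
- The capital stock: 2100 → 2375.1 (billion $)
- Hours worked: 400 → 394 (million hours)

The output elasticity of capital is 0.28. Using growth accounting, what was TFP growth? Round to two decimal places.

TFP growth was 0.21%.

Output growth = (822.4 − 800) / 800 = 2.8%.
The capital stock growth = (2375.1 − 2100) / 2100 = 13.1%.
Hours worked growth = (394 − 400) / 400 = -1.5%.
Labor's share = 1 − 0.28 = 0.72.
The capital stock: 0.28 × 13.1 = 3.668 pp.
Hours worked: 0.72 × (-1.5) = -1.08 pp.
TFP growth = 2.8 − 2.588 = 0.212%.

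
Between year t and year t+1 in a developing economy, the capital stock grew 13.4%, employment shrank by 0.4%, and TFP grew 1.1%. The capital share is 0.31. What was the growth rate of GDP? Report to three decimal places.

4.978%

Labor's share = 1 − 0.31 = 0.69.
The capital stock: 0.31 × 13.4 = 4.154 pp.
Employment: 0.69 × (-0.4) = -0.276 pp.
Output growth = 1.1 + 3.878 = 4.978%.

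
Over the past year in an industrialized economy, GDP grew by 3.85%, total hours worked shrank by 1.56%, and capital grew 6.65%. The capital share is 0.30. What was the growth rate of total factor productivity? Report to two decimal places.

Total factor productivity growth was 2.95%.

Labor's share = 1 − 0.3 = 0.7.
Capital: 0.3 × 6.65 = 1.995 pp.
Total hours worked: 0.7 × (-1.56) = -1.092 pp.
TFP growth = 3.85 − 0.903 = 2.947%.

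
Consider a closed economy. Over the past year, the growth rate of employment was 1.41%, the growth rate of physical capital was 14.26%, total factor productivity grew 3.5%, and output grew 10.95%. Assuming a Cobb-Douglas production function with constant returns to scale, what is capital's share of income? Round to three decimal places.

α = 0.470

gY = gA + α·gK + (1−α)·gL, so gY − gA − gL = α(gK − gL).
10.95 − 3.5 − 1.41 = α × (14.26 − 1.41).
6.04 = 12.85 α, so α = 0.47004.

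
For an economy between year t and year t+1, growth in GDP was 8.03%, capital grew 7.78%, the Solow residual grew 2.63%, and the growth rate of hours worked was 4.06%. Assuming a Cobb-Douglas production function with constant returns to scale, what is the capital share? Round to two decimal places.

gY = gA + α·gK + (1−α)·gL, so gY − gA − gL = α(gK − gL).
8.03 − 2.63 − 4.06 = α × (7.78 − 4.06).
1.34 = 3.72 α, so α = 0.3602.

0.36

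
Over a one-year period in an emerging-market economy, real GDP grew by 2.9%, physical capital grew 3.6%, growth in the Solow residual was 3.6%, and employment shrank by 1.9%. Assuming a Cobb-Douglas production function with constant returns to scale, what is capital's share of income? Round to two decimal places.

0.22

gY = gA + α·gK + (1−α)·gL, so gY − gA − gL = α(gK − gL).
2.9 − 3.6 + 1.9 = α × (3.6 − (-1.9)).
1.2 = 5.5 α, so α = 0.2182.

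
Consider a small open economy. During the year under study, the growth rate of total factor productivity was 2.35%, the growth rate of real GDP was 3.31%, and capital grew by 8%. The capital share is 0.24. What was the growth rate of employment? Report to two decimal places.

Labor's share = 1 − 0.24 = 0.76.
gY = gA + 0.24×8 + 0.76×g.
0.76×g = 3.31 − 2.35 − 1.92 = -0.96.
g = -0.96 / 0.76 = -1.2632%.

-1.26%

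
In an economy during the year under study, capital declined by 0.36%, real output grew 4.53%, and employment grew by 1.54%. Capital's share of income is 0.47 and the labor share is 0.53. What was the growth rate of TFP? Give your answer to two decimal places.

Labor's share = 1 − 0.47 = 0.53.
Capital: 0.47 × (-0.36) = -0.1692 pp.
Employment: 0.53 × 1.54 = 0.8162 pp.
TFP growth = 4.53 − 0.647 = 3.883%.

3.88%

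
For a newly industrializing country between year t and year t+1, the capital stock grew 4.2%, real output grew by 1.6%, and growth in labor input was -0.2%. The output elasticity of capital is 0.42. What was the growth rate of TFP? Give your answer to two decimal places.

-0.05%

Labor's share = 1 − 0.42 = 0.58.
The capital stock: 0.42 × 4.2 = 1.764 pp.
Labor input: 0.58 × (-0.2) = -0.116 pp.
TFP growth = 1.6 − 1.648 = -0.048%.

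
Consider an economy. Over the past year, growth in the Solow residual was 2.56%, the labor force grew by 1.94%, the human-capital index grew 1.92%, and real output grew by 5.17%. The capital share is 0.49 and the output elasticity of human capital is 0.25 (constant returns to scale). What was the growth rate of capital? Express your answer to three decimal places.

Labor's share = 1 − 0.49 − 0.25 = 0.26.
gY = gA + 0.25×1.92 + 0.26×1.94 + 0.49×g.
0.49×g = 5.17 − 2.56 − 0.9844 = 1.6256.
g = 1.6256 / 0.49 = 3.31755%.

Capital grew 3.318%.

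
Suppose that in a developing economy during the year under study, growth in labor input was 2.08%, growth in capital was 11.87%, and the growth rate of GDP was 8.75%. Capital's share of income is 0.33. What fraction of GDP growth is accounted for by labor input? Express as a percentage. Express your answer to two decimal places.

15.93%

Labor's share = 1 − 0.33 = 0.67.
Labor input contributed 0.67 × 2.08 = 1.3936 pp.
Share of growth = 1.3936 / 8.75 × 100 = 15.9269%.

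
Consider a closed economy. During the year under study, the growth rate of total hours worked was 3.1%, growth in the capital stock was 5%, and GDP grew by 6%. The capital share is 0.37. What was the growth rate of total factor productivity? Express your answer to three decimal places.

Labor's share = 1 − 0.37 = 0.63.
The capital stock: 0.37 × 5 = 1.85 pp.
Total hours worked: 0.63 × 3.1 = 1.953 pp.
TFP growth = 6 − 3.803 = 2.197%.

Total factor productivity growth was 2.197%.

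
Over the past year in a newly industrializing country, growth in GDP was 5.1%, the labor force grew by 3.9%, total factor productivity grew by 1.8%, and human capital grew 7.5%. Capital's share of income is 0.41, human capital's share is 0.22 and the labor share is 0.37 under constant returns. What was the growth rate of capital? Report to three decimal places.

0.505%

Labor's share = 1 − 0.41 − 0.22 = 0.37.
gY = gA + 0.22×7.5 + 0.37×3.9 + 0.41×g.
0.41×g = 5.1 − 1.8 − 3.093 = 0.207.
g = 0.207 / 0.41 = 0.50488%.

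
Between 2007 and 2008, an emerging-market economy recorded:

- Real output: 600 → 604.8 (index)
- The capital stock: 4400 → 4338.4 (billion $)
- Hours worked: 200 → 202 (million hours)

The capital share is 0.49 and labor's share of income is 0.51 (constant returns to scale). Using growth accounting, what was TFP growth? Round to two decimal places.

Real output growth = (604.8 − 600) / 600 = 0.8%.
The capital stock growth = (4338.4 − 4400) / 4400 = -1.4%.
Hours worked growth = (202 − 200) / 200 = 1%.
Labor's share = 1 − 0.49 = 0.51.
The capital stock: 0.49 × (-1.4) = -0.686 pp.
Hours worked: 0.51 × 1 = 0.51 pp.
TFP growth = 0.8 + 0.176 = 0.976%.

TFP grew 0.98%.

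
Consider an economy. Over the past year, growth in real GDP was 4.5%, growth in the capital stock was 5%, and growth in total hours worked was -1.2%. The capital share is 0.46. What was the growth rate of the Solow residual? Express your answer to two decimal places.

2.85%

Labor's share = 1 − 0.46 = 0.54.
The capital stock: 0.46 × 5 = 2.3 pp.
Total hours worked: 0.54 × (-1.2) = -0.648 pp.
TFP growth = 4.5 − 1.652 = 2.848%.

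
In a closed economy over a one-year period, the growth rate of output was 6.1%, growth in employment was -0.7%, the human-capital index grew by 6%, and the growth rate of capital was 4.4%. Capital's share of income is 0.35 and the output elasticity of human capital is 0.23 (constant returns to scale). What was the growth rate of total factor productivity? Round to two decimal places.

Labor's share = 1 − 0.35 − 0.23 = 0.42.
Capital: 0.35 × 4.4 = 1.54 pp.
The human-capital index: 0.23 × 6 = 1.38 pp.
Employment: 0.42 × (-0.7) = -0.294 pp.
TFP growth = 6.1 − 2.626 = 3.474%.

3.47%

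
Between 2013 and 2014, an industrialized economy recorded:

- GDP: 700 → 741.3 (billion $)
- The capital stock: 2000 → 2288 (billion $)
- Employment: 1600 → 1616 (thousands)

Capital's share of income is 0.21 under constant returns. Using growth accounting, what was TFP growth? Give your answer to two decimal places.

GDP growth = (741.3 − 700) / 700 = 5.9%.
The capital stock growth = (2288 − 2000) / 2000 = 14.4%.
Employment growth = (1616 − 1600) / 1600 = 1%.
Labor's share = 1 − 0.21 = 0.79.
The capital stock: 0.21 × 14.4 = 3.024 pp.
Employment: 0.79 × 1 = 0.79 pp.
TFP growth = 5.9 − 3.814 = 2.086%.

TFP growth was 2.09%.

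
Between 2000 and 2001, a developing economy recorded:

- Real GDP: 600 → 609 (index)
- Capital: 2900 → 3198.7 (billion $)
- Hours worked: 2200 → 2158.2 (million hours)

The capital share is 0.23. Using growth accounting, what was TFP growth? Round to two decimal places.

Real GDP growth = (609 − 600) / 600 = 1.5%.
Capital growth = (3198.7 − 2900) / 2900 = 10.3%.
Hours worked growth = (2158.2 − 2200) / 2200 = -1.9%.
Labor's share = 1 − 0.23 = 0.77.
Capital: 0.23 × 10.3 = 2.369 pp.
Hours worked: 0.77 × (-1.9) = -1.463 pp.
TFP growth = 1.5 − 0.906 = 0.594%.

TFP grew 0.59%.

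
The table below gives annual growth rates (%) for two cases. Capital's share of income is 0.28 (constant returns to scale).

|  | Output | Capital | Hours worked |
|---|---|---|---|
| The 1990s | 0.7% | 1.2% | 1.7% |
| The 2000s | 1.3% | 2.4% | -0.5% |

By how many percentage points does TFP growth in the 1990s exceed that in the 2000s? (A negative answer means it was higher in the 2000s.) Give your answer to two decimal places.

Labor's share = 1 − 0.28 = 0.72.
The 1990s: TFP = 0.7 − 0.336 − 1.224 = -0.86%.
The 2000s: TFP = 1.3 − 0.672 + 0.36 = 0.988%.
Difference = -0.86 − (0.988) = -1.848 pp.

-1.85 percentage points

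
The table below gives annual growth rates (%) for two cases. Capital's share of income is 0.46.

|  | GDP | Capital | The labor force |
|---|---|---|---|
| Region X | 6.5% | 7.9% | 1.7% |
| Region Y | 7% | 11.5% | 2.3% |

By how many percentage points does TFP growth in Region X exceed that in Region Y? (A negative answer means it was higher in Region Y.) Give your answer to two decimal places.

Labor's share = 1 − 0.46 = 0.54.
Region X: TFP = 6.5 − 3.634 − 0.918 = 1.948%.
Region Y: TFP = 7 − 5.29 − 1.242 = 0.468%.
Difference = 1.948 − (0.468) = 1.48 pp.

1.48 percentage points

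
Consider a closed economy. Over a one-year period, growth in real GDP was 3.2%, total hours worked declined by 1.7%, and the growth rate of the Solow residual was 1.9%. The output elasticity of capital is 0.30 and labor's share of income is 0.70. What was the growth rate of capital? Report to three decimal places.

Capital growth was 8.300%.

Labor's share = 1 − 0.3 = 0.7.
gY = gA + 0.7×(-1.7) + 0.3×g.
0.3×g = 3.2 − 1.9 + 1.19 = 2.49.
g = 2.49 / 0.3 = 8.3%.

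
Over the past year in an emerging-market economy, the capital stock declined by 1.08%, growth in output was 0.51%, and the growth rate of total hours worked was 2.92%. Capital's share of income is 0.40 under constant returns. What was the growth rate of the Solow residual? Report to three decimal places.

Labor's share = 1 − 0.4 = 0.6.
The capital stock: 0.4 × (-1.08) = -0.432 pp.
Total hours worked: 0.6 × 2.92 = 1.752 pp.
TFP growth = 0.51 − 1.32 = -0.81%.

-0.810%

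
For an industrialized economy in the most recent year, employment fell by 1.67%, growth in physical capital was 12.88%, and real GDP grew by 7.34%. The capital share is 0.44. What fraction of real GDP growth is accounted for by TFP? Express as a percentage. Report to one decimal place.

35.5%

Labor's share = 1 − 0.44 = 0.56.
Physical capital: 0.44 × 12.88 = 5.6672 pp.
Employment: 0.56 × (-1.67) = -0.9352 pp.
TFP growth = 7.34 − 4.732 = 2.608%.
TFP share of growth = 2.608 / 7.34 × 100 = 35.531%.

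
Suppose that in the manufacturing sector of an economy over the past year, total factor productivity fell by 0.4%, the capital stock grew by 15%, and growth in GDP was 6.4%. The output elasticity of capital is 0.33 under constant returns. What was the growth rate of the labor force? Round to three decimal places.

Labor's share = 1 − 0.33 = 0.67.
gY = gA + 0.33×15 + 0.67×g.
0.67×g = 6.4 + 0.4 − 4.95 = 1.85.
g = 1.85 / 0.67 = 2.76119%.

2.761%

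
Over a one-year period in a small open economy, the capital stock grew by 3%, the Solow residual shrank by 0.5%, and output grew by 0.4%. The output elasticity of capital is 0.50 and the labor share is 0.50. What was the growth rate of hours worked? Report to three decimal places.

-1.200%

Labor's share = 1 − 0.5 = 0.5.
gY = gA + 0.5×3 + 0.5×g.
0.5×g = 0.4 + 0.5 − 1.5 = -0.6.
g = -0.6 / 0.5 = -1.2%.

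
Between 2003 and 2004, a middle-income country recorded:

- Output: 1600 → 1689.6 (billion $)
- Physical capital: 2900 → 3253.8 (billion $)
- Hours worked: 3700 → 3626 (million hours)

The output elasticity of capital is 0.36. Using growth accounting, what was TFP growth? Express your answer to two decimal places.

Output growth = (1689.6 − 1600) / 1600 = 5.6%.
Physical capital growth = (3253.8 − 2900) / 2900 = 12.2%.
Hours worked growth = (3626 − 3700) / 3700 = -2%.
Labor's share = 1 − 0.36 = 0.64.
Physical capital: 0.36 × 12.2 = 4.392 pp.
Hours worked: 0.64 × (-2) = -1.28 pp.
TFP growth = 5.6 − 3.112 = 2.488%.

2.49%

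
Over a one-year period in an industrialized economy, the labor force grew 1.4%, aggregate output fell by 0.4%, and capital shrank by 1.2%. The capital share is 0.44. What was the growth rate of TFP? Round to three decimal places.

Labor's share = 1 − 0.44 = 0.56.
Capital: 0.44 × (-1.2) = -0.528 pp.
The labor force: 0.56 × 1.4 = 0.784 pp.
TFP growth = -0.4 − 0.256 = -0.656%.

-0.656%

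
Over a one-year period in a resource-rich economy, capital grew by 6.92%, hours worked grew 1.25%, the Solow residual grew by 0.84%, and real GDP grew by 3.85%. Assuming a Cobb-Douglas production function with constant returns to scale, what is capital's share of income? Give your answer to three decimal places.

gY = gA + α·gK + (1−α)·gL, so gY − gA − gL = α(gK − gL).
3.85 − 0.84 − 1.25 = α × (6.92 − 1.25).
1.76 = 5.67 α, so α = 0.31041.

0.310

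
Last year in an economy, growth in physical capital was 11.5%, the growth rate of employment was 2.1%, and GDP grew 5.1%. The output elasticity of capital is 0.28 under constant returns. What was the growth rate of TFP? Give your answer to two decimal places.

0.37%

Labor's share = 1 − 0.28 = 0.72.
Physical capital: 0.28 × 11.5 = 3.22 pp.
Employment: 0.72 × 2.1 = 1.512 pp.
TFP growth = 5.1 − 4.732 = 0.368%.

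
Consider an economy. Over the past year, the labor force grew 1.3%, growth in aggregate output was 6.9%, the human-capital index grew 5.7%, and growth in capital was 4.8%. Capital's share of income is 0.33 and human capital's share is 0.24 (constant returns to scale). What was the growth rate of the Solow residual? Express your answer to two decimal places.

Labor's share = 1 − 0.33 − 0.24 = 0.43.
Capital: 0.33 × 4.8 = 1.584 pp.
The human-capital index: 0.24 × 5.7 = 1.368 pp.
The labor force: 0.43 × 1.3 = 0.559 pp.
TFP growth = 6.9 − 3.511 = 3.389%.

3.39%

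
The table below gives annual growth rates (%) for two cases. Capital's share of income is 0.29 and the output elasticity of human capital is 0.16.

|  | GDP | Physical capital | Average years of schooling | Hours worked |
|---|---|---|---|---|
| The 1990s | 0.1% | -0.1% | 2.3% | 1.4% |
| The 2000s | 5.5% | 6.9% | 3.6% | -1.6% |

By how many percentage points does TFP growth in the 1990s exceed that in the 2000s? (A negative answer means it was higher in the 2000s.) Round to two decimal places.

Labor's share = 1 − 0.29 − 0.16 = 0.55.
The 1990s: TFP = 0.1 + 0.029 − 0.368 − 0.77 = -1.009%.
The 2000s: TFP = 5.5 − 2.001 − 0.576 + 0.88 = 3.803%.
Difference = -1.009 − (3.803) = -4.812 pp.

-4.81 percentage points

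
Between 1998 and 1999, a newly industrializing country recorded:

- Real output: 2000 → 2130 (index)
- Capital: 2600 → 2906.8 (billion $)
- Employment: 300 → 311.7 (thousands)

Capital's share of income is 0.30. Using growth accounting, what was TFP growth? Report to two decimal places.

Real output growth = (2130 − 2000) / 2000 = 6.5%.
Capital growth = (2906.8 − 2600) / 2600 = 11.8%.
Employment growth = (311.7 − 300) / 300 = 3.9%.
Labor's share = 1 − 0.3 = 0.7.
Capital: 0.3 × 11.8 = 3.54 pp.
Employment: 0.7 × 3.9 = 2.73 pp.
TFP growth = 6.5 − 6.27 = 0.23%.

0.23%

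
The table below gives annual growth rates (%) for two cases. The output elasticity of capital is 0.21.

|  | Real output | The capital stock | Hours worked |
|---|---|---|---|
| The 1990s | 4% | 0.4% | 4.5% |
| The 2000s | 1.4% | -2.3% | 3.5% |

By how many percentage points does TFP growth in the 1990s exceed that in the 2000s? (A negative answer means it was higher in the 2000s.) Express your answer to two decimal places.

1.24 percentage points

Labor's share = 1 − 0.21 = 0.79.
The 1990s: TFP = 4 − 0.084 − 3.555 = 0.361%.
The 2000s: TFP = 1.4 + 0.483 − 2.765 = -0.882%.
Difference = 0.361 − (-0.882) = 1.243 pp.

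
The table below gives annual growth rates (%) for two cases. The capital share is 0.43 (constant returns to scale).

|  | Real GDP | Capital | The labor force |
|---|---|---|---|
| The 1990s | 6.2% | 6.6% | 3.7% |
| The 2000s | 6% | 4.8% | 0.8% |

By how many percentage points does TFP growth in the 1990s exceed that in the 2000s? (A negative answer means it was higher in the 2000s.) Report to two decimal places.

Labor's share = 1 − 0.43 = 0.57.
The 1990s: TFP = 6.2 − 2.838 − 2.109 = 1.253%.
The 2000s: TFP = 6 − 2.064 − 0.456 = 3.48%.
Difference = 1.253 − (3.48) = -2.227 pp.

-2.23 percentage points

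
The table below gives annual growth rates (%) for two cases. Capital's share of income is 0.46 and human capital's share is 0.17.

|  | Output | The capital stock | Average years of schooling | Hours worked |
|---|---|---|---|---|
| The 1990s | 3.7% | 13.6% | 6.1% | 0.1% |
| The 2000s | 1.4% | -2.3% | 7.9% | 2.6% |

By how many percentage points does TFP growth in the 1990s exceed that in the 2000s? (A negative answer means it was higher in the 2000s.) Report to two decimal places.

Labor's share = 1 − 0.46 − 0.17 = 0.37.
The 1990s: TFP = 3.7 − 6.256 − 1.037 − 0.037 = -3.63%.
The 2000s: TFP = 1.4 + 1.058 − 1.343 − 0.962 = 0.153%.
Difference = -3.63 − (0.153) = -3.783 pp.

-3.78 percentage points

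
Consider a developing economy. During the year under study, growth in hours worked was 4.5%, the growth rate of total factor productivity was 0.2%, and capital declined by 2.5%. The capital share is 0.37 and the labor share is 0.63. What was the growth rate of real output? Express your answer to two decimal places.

Labor's share = 1 − 0.37 = 0.63.
Capital: 0.37 × (-2.5) = -0.925 pp.
Hours worked: 0.63 × 4.5 = 2.835 pp.
Output growth = 0.2 + 1.91 = 2.11%.

Real output grew 2.11%.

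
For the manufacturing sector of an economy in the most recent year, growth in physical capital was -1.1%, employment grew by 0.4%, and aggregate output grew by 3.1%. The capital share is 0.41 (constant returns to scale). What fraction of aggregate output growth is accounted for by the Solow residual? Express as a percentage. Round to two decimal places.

The Solow residual accounted for 106.94% of growth.

Labor's share = 1 − 0.41 = 0.59.
Physical capital: 0.41 × (-1.1) = -0.451 pp.
Employment: 0.59 × 0.4 = 0.236 pp.
TFP growth = 3.1 + 0.215 = 3.315%.
TFP share of growth = 3.315 / 3.1 × 100 = 106.9355%.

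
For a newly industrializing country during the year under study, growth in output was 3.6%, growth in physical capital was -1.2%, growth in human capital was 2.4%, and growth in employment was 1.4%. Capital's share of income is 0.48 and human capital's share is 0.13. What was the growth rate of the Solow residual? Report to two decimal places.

The Solow residual growth was 3.32%.

Labor's share = 1 − 0.48 − 0.13 = 0.39.
Physical capital: 0.48 × (-1.2) = -0.576 pp.
Human capital: 0.13 × 2.4 = 0.312 pp.
Employment: 0.39 × 1.4 = 0.546 pp.
TFP growth = 3.6 − 0.282 = 3.318%.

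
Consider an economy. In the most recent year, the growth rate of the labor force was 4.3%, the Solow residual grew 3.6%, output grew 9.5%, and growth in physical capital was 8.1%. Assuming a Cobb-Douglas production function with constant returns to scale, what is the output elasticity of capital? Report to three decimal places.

0.421

gY = gA + α·gK + (1−α)·gL, so gY − gA − gL = α(gK − gL).
9.5 − 3.6 − 4.3 = α × (8.1 − 4.3).
1.6 = 3.8 α, so α = 0.42105.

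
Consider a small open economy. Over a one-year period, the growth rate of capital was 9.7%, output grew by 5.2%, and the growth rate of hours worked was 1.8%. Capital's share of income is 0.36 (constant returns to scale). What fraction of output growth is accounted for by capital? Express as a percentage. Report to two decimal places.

Capital accounted for 67.15% of growth.

Capital contributed 0.36 × 9.7 = 3.492 pp.
Share of growth = 3.492 / 5.2 × 100 = 67.1538%.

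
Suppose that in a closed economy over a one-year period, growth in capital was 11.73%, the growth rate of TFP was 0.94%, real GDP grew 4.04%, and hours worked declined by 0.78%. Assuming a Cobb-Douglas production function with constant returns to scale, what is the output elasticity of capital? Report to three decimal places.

The output elasticity of capital is 0.310.

gY = gA + α·gK + (1−α)·gL, so gY − gA − gL = α(gK − gL).
4.04 − 0.94 + 0.78 = α × (11.73 − (-0.78)).
3.88 = 12.51 α, so α = 0.31015.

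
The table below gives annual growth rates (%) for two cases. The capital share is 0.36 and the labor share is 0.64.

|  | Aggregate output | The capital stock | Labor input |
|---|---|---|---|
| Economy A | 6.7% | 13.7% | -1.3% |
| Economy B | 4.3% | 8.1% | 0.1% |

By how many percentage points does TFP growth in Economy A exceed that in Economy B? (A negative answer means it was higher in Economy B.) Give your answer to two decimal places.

Labor's share = 1 − 0.36 = 0.64.
Economy A: TFP = 6.7 − 4.932 + 0.832 = 2.6%.
Economy B: TFP = 4.3 − 2.916 − 0.064 = 1.32%.
Difference = 2.6 − (1.32) = 1.28 pp.

1.28 percentage points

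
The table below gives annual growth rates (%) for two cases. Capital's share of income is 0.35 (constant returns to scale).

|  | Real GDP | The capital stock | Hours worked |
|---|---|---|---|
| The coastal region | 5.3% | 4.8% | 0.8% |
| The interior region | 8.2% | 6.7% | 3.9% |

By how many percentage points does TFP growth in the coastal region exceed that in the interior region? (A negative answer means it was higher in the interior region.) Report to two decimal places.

-0.22 percentage points

Labor's share = 1 − 0.35 = 0.65.
The coastal region: TFP = 5.3 − 1.68 − 0.52 = 3.1%.
The interior region: TFP = 8.2 − 2.345 − 2.535 = 3.32%.
Difference = 3.1 − (3.32) = -0.22 pp.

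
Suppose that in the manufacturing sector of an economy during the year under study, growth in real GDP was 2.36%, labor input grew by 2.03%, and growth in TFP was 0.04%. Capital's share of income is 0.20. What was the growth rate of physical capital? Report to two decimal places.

3.48%

Labor's share = 1 − 0.2 = 0.8.
gY = gA + 0.8×2.03 + 0.2×g.
0.2×g = 2.36 − 0.04 − 1.624 = 0.696.
g = 0.696 / 0.2 = 3.48%.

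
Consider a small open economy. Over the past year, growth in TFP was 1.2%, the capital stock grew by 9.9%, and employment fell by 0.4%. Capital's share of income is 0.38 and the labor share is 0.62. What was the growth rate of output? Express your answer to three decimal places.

Output growth was 4.714%.

Labor's share = 1 − 0.38 = 0.62.
The capital stock: 0.38 × 9.9 = 3.762 pp.
Employment: 0.62 × (-0.4) = -0.248 pp.
Output growth = 1.2 + 3.514 = 4.714%.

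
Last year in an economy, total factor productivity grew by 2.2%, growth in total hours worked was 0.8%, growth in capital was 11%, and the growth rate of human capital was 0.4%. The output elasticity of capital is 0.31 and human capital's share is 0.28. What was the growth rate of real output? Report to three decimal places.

Real output growth was 6.050%.

Labor's share = 1 − 0.31 − 0.28 = 0.41.
Capital: 0.31 × 11 = 3.41 pp.
Human capital: 0.28 × 0.4 = 0.112 pp.
Total hours worked: 0.41 × 0.8 = 0.328 pp.
Output growth = 2.2 + 3.85 = 6.05%.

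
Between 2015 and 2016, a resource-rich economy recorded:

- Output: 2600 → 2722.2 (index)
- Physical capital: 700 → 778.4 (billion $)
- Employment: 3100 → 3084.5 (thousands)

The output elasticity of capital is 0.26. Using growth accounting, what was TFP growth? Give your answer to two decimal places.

Output growth = (2722.2 − 2600) / 2600 = 4.7%.
Physical capital growth = (778.4 − 700) / 700 = 11.2%.
Employment growth = (3084.5 − 3100) / 3100 = -0.5%.
Labor's share = 1 − 0.26 = 0.74.
Physical capital: 0.26 × 11.2 = 2.912 pp.
Employment: 0.74 × (-0.5) = -0.37 pp.
TFP growth = 4.7 − 2.542 = 2.158%.

2.16%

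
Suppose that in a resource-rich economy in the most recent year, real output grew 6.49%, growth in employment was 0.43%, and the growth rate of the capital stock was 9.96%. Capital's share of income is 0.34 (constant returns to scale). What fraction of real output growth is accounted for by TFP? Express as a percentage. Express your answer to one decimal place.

Labor's share = 1 − 0.34 = 0.66.
The capital stock: 0.34 × 9.96 = 3.3864 pp.
Employment: 0.66 × 0.43 = 0.2838 pp.
TFP growth = 6.49 − 3.6702 = 2.8198%.
TFP share of growth = 2.8198 / 6.49 × 100 = 43.448%.

43.4%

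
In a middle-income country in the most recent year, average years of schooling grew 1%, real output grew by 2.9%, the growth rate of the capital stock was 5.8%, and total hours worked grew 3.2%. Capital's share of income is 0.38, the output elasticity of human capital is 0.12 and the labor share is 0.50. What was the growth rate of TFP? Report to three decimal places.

-1.024%

Labor's share = 1 − 0.38 − 0.12 = 0.5.
The capital stock: 0.38 × 5.8 = 2.204 pp.
Average years of schooling: 0.12 × 1 = 0.12 pp.
Total hours worked: 0.5 × 3.2 = 1.6 pp.
TFP growth = 2.9 − 3.924 = -1.024%.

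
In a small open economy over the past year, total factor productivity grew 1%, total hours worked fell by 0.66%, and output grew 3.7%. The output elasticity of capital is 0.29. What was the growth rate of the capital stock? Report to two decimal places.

10.93%

Labor's share = 1 − 0.29 = 0.71.
gY = gA + 0.71×(-0.66) + 0.29×g.
0.29×g = 3.7 − 1 + 0.4686 = 3.1686.
g = 3.1686 / 0.29 = 10.9262%.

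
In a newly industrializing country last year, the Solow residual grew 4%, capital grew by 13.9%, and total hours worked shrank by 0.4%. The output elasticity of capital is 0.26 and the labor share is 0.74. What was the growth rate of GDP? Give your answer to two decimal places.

Labor's share = 1 − 0.26 = 0.74.
Capital: 0.26 × 13.9 = 3.614 pp.
Total hours worked: 0.74 × (-0.4) = -0.296 pp.
Output growth = 4 + 3.318 = 7.318%.

7.32%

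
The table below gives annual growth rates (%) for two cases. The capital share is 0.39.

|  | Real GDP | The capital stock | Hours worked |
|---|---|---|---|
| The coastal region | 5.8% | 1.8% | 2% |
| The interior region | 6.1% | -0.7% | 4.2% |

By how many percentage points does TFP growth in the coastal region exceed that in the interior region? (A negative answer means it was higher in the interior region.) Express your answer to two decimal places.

Labor's share = 1 − 0.39 = 0.61.
The coastal region: TFP = 5.8 − 0.702 − 1.22 = 3.878%.
The interior region: TFP = 6.1 + 0.273 − 2.562 = 3.811%.
Difference = 3.878 − (3.811) = 0.067 pp.

0.07 percentage points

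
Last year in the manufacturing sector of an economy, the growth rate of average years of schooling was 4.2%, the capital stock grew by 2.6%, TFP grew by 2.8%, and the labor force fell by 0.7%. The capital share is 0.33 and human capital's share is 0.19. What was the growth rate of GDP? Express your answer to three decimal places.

Labor's share = 1 − 0.33 − 0.19 = 0.48.
The capital stock: 0.33 × 2.6 = 0.858 pp.
Average years of schooling: 0.19 × 4.2 = 0.798 pp.
The labor force: 0.48 × (-0.7) = -0.336 pp.
Output growth = 2.8 + 1.32 = 4.12%.

4.120%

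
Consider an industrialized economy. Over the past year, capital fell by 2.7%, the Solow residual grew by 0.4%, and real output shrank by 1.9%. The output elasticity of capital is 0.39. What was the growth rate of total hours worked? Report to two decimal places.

-2.04%

Labor's share = 1 − 0.39 = 0.61.
gY = gA + 0.39×(-2.7) + 0.61×g.
0.61×g = -1.9 − 0.4 + 1.053 = -1.247.
g = -1.247 / 0.61 = -2.0443%.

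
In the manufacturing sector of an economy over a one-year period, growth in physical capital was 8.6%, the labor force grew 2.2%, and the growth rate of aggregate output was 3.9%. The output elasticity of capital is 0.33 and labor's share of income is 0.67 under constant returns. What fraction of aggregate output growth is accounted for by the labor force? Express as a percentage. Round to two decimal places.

37.79%

Labor's share = 1 − 0.33 = 0.67.
The labor force contributed 0.67 × 2.2 = 1.474 pp.
Share of growth = 1.474 / 3.9 × 100 = 37.7949%.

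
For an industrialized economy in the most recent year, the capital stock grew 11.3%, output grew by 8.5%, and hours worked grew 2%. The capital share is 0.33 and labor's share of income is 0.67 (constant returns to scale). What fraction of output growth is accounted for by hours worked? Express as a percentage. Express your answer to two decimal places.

Hours worked accounted for 15.76% of growth.

Labor's share = 1 − 0.33 = 0.67.
Hours worked contributed 0.67 × 2 = 1.34 pp.
Share of growth = 1.34 / 8.5 × 100 = 15.7647%.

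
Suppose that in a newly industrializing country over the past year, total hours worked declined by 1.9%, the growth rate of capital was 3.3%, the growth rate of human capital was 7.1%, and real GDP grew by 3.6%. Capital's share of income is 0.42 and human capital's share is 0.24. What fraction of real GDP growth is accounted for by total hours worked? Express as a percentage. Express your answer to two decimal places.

-17.94%

Labor's share = 1 − 0.42 − 0.24 = 0.34.
Total hours worked contributed 0.34 × (-1.9) = -0.646 pp.
Share of growth = -0.646 / 3.6 × 100 = -17.9444%.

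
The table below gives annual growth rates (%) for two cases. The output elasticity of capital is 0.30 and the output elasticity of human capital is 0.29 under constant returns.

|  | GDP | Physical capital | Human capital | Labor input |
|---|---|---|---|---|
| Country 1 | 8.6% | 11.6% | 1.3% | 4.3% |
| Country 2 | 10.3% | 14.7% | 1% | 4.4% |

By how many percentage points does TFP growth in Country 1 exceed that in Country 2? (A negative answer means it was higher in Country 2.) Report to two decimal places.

Labor's share = 1 − 0.3 − 0.29 = 0.41.
Country 1: TFP = 8.6 − 3.48 − 0.377 − 1.763 = 2.98%.
Country 2: TFP = 10.3 − 4.41 − 0.29 − 1.804 = 3.796%.
Difference = 2.98 − (3.796) = -0.816 pp.

-0.82 percentage points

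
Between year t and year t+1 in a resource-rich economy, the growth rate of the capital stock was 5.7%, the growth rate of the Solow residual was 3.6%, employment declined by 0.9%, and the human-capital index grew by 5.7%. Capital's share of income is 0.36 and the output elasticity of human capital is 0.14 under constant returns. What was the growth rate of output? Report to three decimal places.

6.000%

Labor's share = 1 − 0.36 − 0.14 = 0.5.
The capital stock: 0.36 × 5.7 = 2.052 pp.
The human-capital index: 0.14 × 5.7 = 0.798 pp.
Employment: 0.5 × (-0.9) = -0.45 pp.
Output growth = 3.6 + 2.4 = 6%.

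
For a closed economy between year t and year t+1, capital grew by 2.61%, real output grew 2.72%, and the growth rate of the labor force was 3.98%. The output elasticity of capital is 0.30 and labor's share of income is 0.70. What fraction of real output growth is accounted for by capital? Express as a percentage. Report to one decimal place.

Capital contributed 0.3 × 2.61 = 0.783 pp.
Share of growth = 0.783 / 2.72 × 100 = 28.787%.

28.8%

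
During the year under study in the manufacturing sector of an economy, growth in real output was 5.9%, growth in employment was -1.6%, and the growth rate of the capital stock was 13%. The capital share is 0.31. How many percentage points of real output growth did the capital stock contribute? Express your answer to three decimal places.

4.030 percentage points

Contribution = share × growth = 0.31 × 13 = 4.03 pp.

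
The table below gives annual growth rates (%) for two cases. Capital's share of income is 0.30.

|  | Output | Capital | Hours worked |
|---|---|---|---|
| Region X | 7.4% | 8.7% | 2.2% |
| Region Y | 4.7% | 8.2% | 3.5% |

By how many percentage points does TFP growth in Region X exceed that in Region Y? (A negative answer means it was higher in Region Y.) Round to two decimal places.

Labor's share = 1 − 0.3 = 0.7.
Region X: TFP = 7.4 − 2.61 − 1.54 = 3.25%.
Region Y: TFP = 4.7 − 2.46 − 2.45 = -0.21%.
Difference = 3.25 − (-0.21) = 3.46 pp.

3.46 percentage points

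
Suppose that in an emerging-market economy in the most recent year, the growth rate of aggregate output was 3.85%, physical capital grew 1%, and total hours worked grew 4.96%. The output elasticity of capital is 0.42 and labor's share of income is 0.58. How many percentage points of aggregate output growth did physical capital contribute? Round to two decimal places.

0.42 percentage points

Contribution = share × growth = 0.42 × 1 = 0.42 pp.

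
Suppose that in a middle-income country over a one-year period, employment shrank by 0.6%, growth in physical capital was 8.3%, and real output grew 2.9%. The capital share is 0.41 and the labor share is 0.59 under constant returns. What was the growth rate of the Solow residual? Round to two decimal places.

-0.15%

Labor's share = 1 − 0.41 = 0.59.
Physical capital: 0.41 × 8.3 = 3.403 pp.
Employment: 0.59 × (-0.6) = -0.354 pp.
TFP growth = 2.9 − 3.049 = -0.149%.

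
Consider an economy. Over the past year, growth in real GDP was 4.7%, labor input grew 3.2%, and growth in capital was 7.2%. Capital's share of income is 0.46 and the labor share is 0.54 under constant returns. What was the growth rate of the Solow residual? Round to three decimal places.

Labor's share = 1 − 0.46 = 0.54.
Capital: 0.46 × 7.2 = 3.312 pp.
Labor input: 0.54 × 3.2 = 1.728 pp.
TFP growth = 4.7 − 5.04 = -0.34%.

-0.340%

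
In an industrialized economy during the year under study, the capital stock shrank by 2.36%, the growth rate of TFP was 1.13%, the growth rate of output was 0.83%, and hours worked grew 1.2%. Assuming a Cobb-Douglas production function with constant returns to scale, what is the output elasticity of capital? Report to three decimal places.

0.421

gY = gA + α·gK + (1−α)·gL, so gY − gA − gL = α(gK − gL).
0.83 − 1.13 − 1.2 = α × (-2.36 − 1.2).
-1.5 = -3.56 α, so α = 0.42135.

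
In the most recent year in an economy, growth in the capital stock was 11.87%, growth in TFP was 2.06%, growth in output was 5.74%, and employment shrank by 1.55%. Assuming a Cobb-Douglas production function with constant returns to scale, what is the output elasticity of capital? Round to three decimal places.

α = 0.390

gY = gA + α·gK + (1−α)·gL, so gY − gA − gL = α(gK − gL).
5.74 − 2.06 + 1.55 = α × (11.87 − (-1.55)).
5.23 = 13.42 α, so α = 0.38972.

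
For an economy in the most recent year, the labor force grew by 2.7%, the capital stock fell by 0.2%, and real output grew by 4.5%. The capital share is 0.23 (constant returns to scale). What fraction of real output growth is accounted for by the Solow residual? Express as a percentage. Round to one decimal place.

Labor's share = 1 − 0.23 = 0.77.
The capital stock: 0.23 × (-0.2) = -0.046 pp.
The labor force: 0.77 × 2.7 = 2.079 pp.
TFP growth = 4.5 − 2.033 = 2.467%.
TFP share of growth = 2.467 / 4.5 × 100 = 54.822%.

54.8%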